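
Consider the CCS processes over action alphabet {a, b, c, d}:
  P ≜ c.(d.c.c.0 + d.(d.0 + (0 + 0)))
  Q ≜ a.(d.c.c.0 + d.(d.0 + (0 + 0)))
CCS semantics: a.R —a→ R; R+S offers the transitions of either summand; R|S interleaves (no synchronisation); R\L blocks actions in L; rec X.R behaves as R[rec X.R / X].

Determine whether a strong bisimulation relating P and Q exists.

NO

LTS(P): 6 reachable states
  p0 = c.(d.c.c.0 + d.(d.0 + (0 + 0))) :: --c--▸ p1
  p1 = d.c.c.0 + d.(d.0 + (0 + 0)) :: --d--▸ p2, --d--▸ p3
  p2 = c.c.0 :: --c--▸ p4
  p3 = d.0 + (0 + 0) :: --d--▸ p5
  p4 = c.0 :: --c--▸ p5
  p5 = 0 :: deadlocked
LTS(Q): 6 reachable states
  q0 = a.(d.c.c.0 + d.(d.0 + (0 + 0))) :: --a--▸ q1
  q1 = d.c.c.0 + d.(d.0 + (0 + 0)) :: --d--▸ q2, --d--▸ q3
  q2 = c.c.0 :: --c--▸ q4
  q3 = d.0 + (0 + 0) :: --d--▸ q5
  q4 = c.0 :: --c--▸ q5
  q5 = 0 :: deadlocked
Coarsest stable partition (strong bisimilarity classes):
  B0 = {p0}
  B1 = {p1, q1}
  B2 = {p3, q3}
  B3 = {p5, q5}
  B4 = {p2, q2}
  B5 = {p4, q4}
  B6 = {q0}
p0 ∈ B0, q0 ∈ B6 → different blocks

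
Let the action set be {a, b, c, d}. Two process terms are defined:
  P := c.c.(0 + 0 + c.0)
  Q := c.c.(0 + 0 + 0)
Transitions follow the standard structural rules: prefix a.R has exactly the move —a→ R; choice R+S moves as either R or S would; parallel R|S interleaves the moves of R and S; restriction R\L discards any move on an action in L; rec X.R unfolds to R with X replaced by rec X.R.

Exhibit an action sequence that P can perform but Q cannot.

P's transition system — 4 states:
  p0 = c.c.(0 + 0 + c.0) | =c=> p1
  p1 = c.(0 + 0 + c.0) | =c=> p2
  p2 = 0 + 0 + c.0 | =c=> p3
  p3 = 0 | ·
Q's transition system — 3 states:
  q0 = c.c.(0 + 0 + 0) | =c=> q1
  q1 = c.(0 + 0 + 0) | =c=> q2
  q2 = 0 + 0 + 0 | ·
Executing ccc from P (initial set {p0}):
  after c @ step 1: {p1}
  after c @ step 2: {p2}
  after c @ step 3: {p3}
  P completes σ.
Executing ccc from Q (initial set {q0}):
  after c @ step 1: {q1}
  after c @ step 2: {q2}
  after c @ step 3: no successor for Q

ccc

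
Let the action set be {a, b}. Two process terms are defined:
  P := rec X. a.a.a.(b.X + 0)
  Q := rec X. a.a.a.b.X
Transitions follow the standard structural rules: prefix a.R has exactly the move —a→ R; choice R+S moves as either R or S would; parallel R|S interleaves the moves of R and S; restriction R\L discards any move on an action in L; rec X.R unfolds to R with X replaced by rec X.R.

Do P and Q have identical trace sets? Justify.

traces(P) = traces(Q)

Reachable graph of P (4 states):
  m0 = rec X. a.a.a.(b.X + 0) has moves =a=> m1
  m1 = a.a.(b.(rec X. a.a.a.(b.X + 0)) + 0) has moves =a=> m2
  m2 = a.(b.(rec X. a.a.a.(b.X + 0)) + 0) has moves =a=> m3
  m3 = b.(rec X. a.a.a.(b.X + 0)) + 0 has moves =b=> m0
Reachable graph of Q (4 states):
  n0 = rec X. a.a.a.b.X has moves =a=> n1
  n1 = a.a.b.(rec X. a.a.a.b.X) has moves =a=> n2
  n2 = a.b.(rec X. a.a.a.b.X) has moves =a=> n3
  n3 = b.(rec X. a.a.a.b.X) has moves =b=> n0
Coarsest stable partition (strong bisimilarity classes):
  B0 = {m0, n0}
  B1 = {m1, n1}
  B2 = {m2, n2}
  B3 = {m3, n3}
m0 ∈ B0, n0 ∈ B0 → same block
Bisimilar ⇒ trace-equivalent.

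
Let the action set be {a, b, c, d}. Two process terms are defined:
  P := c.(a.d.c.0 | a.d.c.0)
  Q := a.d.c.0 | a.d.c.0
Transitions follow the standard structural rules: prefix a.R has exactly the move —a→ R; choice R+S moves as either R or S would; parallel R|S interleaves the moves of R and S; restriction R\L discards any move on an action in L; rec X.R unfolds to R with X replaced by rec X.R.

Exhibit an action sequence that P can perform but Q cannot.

LTS(P): 17 reachable states
  s0 = c.(a.d.c.0 | a.d.c.0) ⊢ —c→ s1
  s1 = a.d.c.0 | a.d.c.0 ⊢ —a→ s2, —a→ s3
  s2 = a.d.c.0 | d.c.0 ⊢ —a→ s4, —d→ s5
  s3 = d.c.0 | a.d.c.0 ⊢ —a→ s4, —d→ s6
  s4 = d.c.0 | d.c.0 ⊢ —d→ s7, —d→ s8
  s5 = a.d.c.0 | c.0 ⊢ —a→ s8, —c→ s9
  s6 = c.0 | a.d.c.0 ⊢ —a→ s7, —c→ s10
  s7 = c.0 | d.c.0 ⊢ —c→ s11, —d→ s12
  s8 = d.c.0 | c.0 ⊢ —c→ s13, —d→ s12
  s9 = a.d.c.0 | 0 ⊢ —a→ s13
  s10 = 0 | a.d.c.0 ⊢ —a→ s11
  s11 = 0 | d.c.0 ⊢ —d→ s14
  s12 = c.0 | c.0 ⊢ —c→ s14, —c→ s15
  s13 = d.c.0 | 0 ⊢ —d→ s15
  s14 = 0 | c.0 ⊢ —c→ s16
  s15 = c.0 | 0 ⊢ —c→ s16
  s16 = 0 | 0 ⊢ (no moves)
LTS(Q): 16 reachable states
  t0 = a.d.c.0 | a.d.c.0 ⊢ —a→ t1, —a→ t2
  t1 = a.d.c.0 | d.c.0 ⊢ —a→ t3, —d→ t4
  t2 = d.c.0 | a.d.c.0 ⊢ —a→ t3, —d→ t5
  t3 = d.c.0 | d.c.0 ⊢ —d→ t6, —d→ t7
  t4 = a.d.c.0 | c.0 ⊢ —a→ t7, —c→ t8
  t5 = c.0 | a.d.c.0 ⊢ —a→ t6, —c→ t9
  t6 = c.0 | d.c.0 ⊢ —c→ t10, —d→ t11
  t7 = d.c.0 | c.0 ⊢ —c→ t12, —d→ t11
  t8 = a.d.c.0 | 0 ⊢ —a→ t12
  t9 = 0 | a.d.c.0 ⊢ —a→ t10
  t10 = 0 | d.c.0 ⊢ —d→ t13
  t11 = c.0 | c.0 ⊢ —c→ t13, —c→ t14
  t12 = d.c.0 | 0 ⊢ —d→ t14
  t13 = 0 | c.0 ⊢ —c→ t15
  t14 = c.0 | 0 ⊢ —c→ t15
  t15 = 0 | 0 ⊢ (no moves)
Trace ⟨c⟩ through P, begin at {s0}:
  step 1 (c): {s1}
  — P admits the full trace.
Trace ⟨c⟩ through Q, begin at {t0}:
  step 1 (c): ∅ (Q stuck)

c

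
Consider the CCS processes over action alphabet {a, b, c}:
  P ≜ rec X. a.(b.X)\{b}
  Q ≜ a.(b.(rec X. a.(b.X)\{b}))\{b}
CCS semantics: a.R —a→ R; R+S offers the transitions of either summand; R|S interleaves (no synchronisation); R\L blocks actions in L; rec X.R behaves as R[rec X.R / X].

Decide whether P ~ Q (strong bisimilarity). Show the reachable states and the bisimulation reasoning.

YES

P's transition system — 2 states:
  u0 = rec X. a.(b.X)\{b} ⊢ —a→ u1
  u1 = (b.(rec X. a.(b.X)\{b}))\{b} ⊢ (no moves)
Q's transition system — 2 states:
  v0 = a.(b.(rec X. a.(b.X)\{b}))\{b} ⊢ —a→ v1
  v1 = (b.(rec X. a.(b.X)\{b}))\{b} ⊢ (no moves)
Partition-refinement fixed point:
  B0 = {u0, v0}
  B1 = {u1, v1}
u0 ∈ B0, v0 ∈ B0 → same block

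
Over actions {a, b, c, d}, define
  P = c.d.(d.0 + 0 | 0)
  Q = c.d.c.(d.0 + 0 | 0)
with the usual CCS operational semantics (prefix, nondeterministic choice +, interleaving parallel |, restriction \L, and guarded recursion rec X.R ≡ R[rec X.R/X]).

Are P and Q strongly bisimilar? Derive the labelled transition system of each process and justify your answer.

NO

P's transition system — 4 states:
  s0 = c.d.(d.0 + 0 | 0) :: --c--▸ s1
  s1 = d.(d.0 + 0 | 0) :: --d--▸ s2
  s2 = d.0 + 0 | 0 :: --d--▸ s3
  s3 = 0 :: (no moves)
Q's transition system — 5 states:
  t0 = c.d.c.(d.0 + 0 | 0) :: --c--▸ t1
  t1 = d.c.(d.0 + 0 | 0) :: --d--▸ t2
  t2 = c.(d.0 + 0 | 0) :: --c--▸ t3
  t3 = d.0 + 0 | 0 :: --d--▸ t4
  t4 = 0 :: (no moves)
Bisimilarity quotient blocks:
  B0 = {s0}
  B1 = {s1}
  B2 = {s2, t3}
  B3 = {s3, t4}
  B4 = {t0}
  B5 = {t1}
  B6 = {t2}
s0 ∈ B0, t0 ∈ B4 → different blocks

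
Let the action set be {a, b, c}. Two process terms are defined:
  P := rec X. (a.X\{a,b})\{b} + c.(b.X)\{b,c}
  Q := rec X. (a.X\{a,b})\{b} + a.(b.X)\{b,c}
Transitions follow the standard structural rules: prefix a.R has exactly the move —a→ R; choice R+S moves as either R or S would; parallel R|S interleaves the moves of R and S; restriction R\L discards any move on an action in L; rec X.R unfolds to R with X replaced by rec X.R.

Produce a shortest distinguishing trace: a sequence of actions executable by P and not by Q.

Reachable graph of P (4 states):
  s0 = rec X. (a.X\{a,b})\{b} + c.(b.X)\{b,c} → =a=> s1, =c=> s2
  s1 = (rec X. (a.X\{a,b})\{b} + c.(b.X)\{b,c})\{a,b}\{b} → =c=> s3
  s2 = (b.(rec X. (a.X\{a,b})\{b} + c.(b.X)\{b,c}))\{b,c} → ∅
  s3 = (b.(rec X. (a.X\{a,b})\{b} + c.(b.X)\{b,c}))\{b,c}\{a,b}\{b} → ∅
Reachable graph of Q (3 states):
  t0 = rec X. (a.X\{a,b})\{b} + a.(b.X)\{b,c} → =a=> t1, =a=> t2
  t1 = (b.(rec X. (a.X\{a,b})\{b} + a.(b.X)\{b,c}))\{b,c} → ∅
  t2 = (rec X. (a.X\{a,b})\{b} + a.(b.X)\{b,c})\{a,b}\{b} → ∅
Trace ⟨c⟩ through P, begin at {s0}:
  after c @ step 1: {s2}
  ✓ P
Trace ⟨c⟩ through Q, begin at {t0}:
  after c @ step 1: ∅ (Q stuck)

c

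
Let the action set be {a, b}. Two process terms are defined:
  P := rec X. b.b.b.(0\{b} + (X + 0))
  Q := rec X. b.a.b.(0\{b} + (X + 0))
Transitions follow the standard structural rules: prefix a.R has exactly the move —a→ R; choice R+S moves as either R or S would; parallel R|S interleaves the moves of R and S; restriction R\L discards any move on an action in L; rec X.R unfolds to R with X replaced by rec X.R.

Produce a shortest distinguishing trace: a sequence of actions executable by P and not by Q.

bb

Reachable graph of P (4 states):
  s0 = rec X. b.b.b.(0\{b} + (X + 0)) | ··b··> s1
  s1 = b.b.(0\{b} + ((rec X. b.b.b.(0\{b} + (X + 0))) + 0)) | ··b··> s2
  s2 = b.(0\{b} + ((rec X. b.b.b.(0\{b} + (X + 0))) + 0)) | ··b··> s3
  s3 = 0\{b} + ((rec X. b.b.b.(0\{b} + (X + 0))) + 0) | ··b··> s1
Reachable graph of Q (4 states):
  t0 = rec X. b.a.b.(0\{b} + (X + 0)) | ··b··> t1
  t1 = a.b.(0\{b} + ((rec X. b.a.b.(0\{b} + (X + 0))) + 0)) | ··a··> t2
  t2 = b.(0\{b} + ((rec X. b.a.b.(0\{b} + (X + 0))) + 0)) | ··b··> t3
  t3 = 0\{b} + ((rec X. b.a.b.(0\{b} + (X + 0))) + 0) | ··b··> t1
Trace ⟨bb⟩ through P, begin at {s0}:
  step 1 (b): {s1}
  step 2 (b): {s2}
  ✓ P
Trace ⟨bb⟩ through Q, begin at {t0}:
  step 1 (b): {t1}
  step 2 (b): ∅  — Q cannot continue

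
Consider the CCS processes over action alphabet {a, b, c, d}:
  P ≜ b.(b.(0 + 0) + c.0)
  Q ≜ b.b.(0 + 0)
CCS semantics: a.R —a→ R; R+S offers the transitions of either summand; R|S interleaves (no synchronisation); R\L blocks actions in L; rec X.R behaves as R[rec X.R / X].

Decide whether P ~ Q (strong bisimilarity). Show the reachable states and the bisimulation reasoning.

P ≁ Q

LTS(P): 4 reachable states
  p0 = b.(b.(0 + 0) + c.0) has moves —b→ p1
  p1 = b.(0 + 0) + c.0 has moves —b→ p2, —c→ p3
  p2 = 0 + 0 has moves ·
  p3 = 0 has moves ·
LTS(Q): 3 reachable states
  q0 = b.b.(0 + 0) has moves —b→ q1
  q1 = b.(0 + 0) has moves —b→ q2
  q2 = 0 + 0 has moves ·
Bisimilarity quotient blocks:
  B0 = {p0}
  B1 = {p1}
  B2 = {p2, p3, q2}
  B3 = {q0}
  B4 = {q1}
p0 ∈ B0, q0 ∈ B3 → different blocks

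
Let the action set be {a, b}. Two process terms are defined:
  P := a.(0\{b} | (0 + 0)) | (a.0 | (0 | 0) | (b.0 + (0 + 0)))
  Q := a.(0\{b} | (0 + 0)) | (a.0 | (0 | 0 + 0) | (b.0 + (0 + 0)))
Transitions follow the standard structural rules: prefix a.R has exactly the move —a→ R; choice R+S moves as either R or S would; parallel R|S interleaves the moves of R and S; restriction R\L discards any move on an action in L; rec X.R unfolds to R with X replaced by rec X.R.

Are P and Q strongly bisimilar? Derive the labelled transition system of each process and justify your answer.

LTS(P): 8 reachable states
  u0 = a.(0\{b} | (0 + 0)) | (a.0 | (0 | 0) | (b.0 + (0 + 0))) ⊢ ··a··> u1, ··a··> u2, ··b··> u3
  u1 = 0\{b} | (0 + 0) | (a.0 | (0 | 0) | (b.0 + (0 + 0))) ⊢ ··a··> u4, ··b··> u5
  u2 = a.(0\{b} | (0 + 0)) | (0 | (0 | 0) | (b.0 + (0 + 0))) ⊢ ··a··> u4, ··b··> u6
  u3 = a.(0\{b} | (0 + 0)) | (a.0 | (0 | 0) | 0) ⊢ ··a··> u5, ··a··> u6
  u4 = 0\{b} | (0 + 0) | (0 | (0 | 0) | (b.0 + (0 + 0))) ⊢ ··b··> u7
  u5 = 0\{b} | (0 + 0) | (a.0 | (0 | 0) | 0) ⊢ ··a··> u7
  u6 = a.(0\{b} | (0 + 0)) | (0 | (0 | 0) | 0) ⊢ ··a··> u7
  u7 = 0\{b} | (0 + 0) | (0 | (0 | 0) | 0) ⊢ ·
LTS(Q): 8 reachable states
  v0 = a.(0\{b} | (0 + 0)) | (a.0 | (0 | 0 + 0) | (b.0 + (0 + 0))) ⊢ ··a··> v1, ··a··> v2, ··b··> v3
  v1 = 0\{b} | (0 + 0) | (a.0 | (0 | 0 + 0) | (b.0 + (0 + 0))) ⊢ ··a··> v4, ··b··> v5
  v2 = a.(0\{b} | (0 + 0)) | (0 | (0 | 0 + 0) | (b.0 + (0 + 0))) ⊢ ··a··> v4, ··b··> v6
  v3 = a.(0\{b} | (0 + 0)) | (a.0 | (0 | 0 + 0) | 0) ⊢ ··a··> v5, ··a··> v6
  v4 = 0\{b} | (0 + 0) | (0 | (0 | 0 + 0) | (b.0 + (0 + 0))) ⊢ ··b··> v7
  v5 = 0\{b} | (0 + 0) | (a.0 | (0 | 0 + 0) | 0) ⊢ ··a··> v7
  v6 = a.(0\{b} | (0 + 0)) | (0 | (0 | 0 + 0) | 0) ⊢ ··a··> v7
  v7 = 0\{b} | (0 + 0) | (0 | (0 | 0 + 0) | 0) ⊢ ·
Partition-refinement fixed point:
  B0 = {u0, v0}
  B1 = {u1, u2, v1, v2}
  B2 = {u4, v4}
  B3 = {u7, v7}
  B4 = {u5, u6, v5, v6}
  B5 = {u3, v3}
u0 ∈ B0, v0 ∈ B0 → same block

P ~ Q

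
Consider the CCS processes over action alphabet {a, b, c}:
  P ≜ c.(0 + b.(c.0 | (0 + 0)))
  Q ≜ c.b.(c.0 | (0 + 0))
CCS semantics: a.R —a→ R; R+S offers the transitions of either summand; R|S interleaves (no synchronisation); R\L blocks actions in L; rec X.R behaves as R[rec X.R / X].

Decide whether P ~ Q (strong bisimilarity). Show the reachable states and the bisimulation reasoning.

P's transition system — 4 states:
  p0 = c.(0 + b.(c.0 | (0 + 0))) :: --c--▸ p1
  p1 = 0 + b.(c.0 | (0 + 0)) :: --b--▸ p2
  p2 = c.0 | (0 + 0) :: --c--▸ p3
  p3 = 0 | (0 + 0) :: stopped
Q's transition system — 4 states:
  q0 = c.b.(c.0 | (0 + 0)) :: --c--▸ q1
  q1 = b.(c.0 | (0 + 0)) :: --b--▸ q2
  q2 = c.0 | (0 + 0) :: --c--▸ q3
  q3 = 0 | (0 + 0) :: stopped
Bisimilarity quotient blocks:
  B0 = {p0, q0}
  B1 = {p1, q1}
  B2 = {p2, q2}
  B3 = {p3, q3}
p0 ∈ B0, q0 ∈ B0 → same block

P ~ Q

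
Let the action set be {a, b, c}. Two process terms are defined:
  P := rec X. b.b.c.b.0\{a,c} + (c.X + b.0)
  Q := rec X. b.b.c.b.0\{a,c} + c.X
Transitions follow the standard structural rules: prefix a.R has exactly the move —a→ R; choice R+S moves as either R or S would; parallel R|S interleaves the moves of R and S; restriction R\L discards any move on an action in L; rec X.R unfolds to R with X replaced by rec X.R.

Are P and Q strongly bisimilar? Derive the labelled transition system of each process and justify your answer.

LTS(P): 6 reachable states
  m0 = rec X. b.b.c.b.0\{a,c} + (c.X + b.0) | -b-> m1, -b-> m2, -c-> m0
  m1 = 0 | deadlocked
  m2 = b.c.b.0\{a,c} | -b-> m3
  m3 = c.b.0\{a,c} | -c-> m4
  m4 = b.0\{a,c} | -b-> m5
  m5 = 0\{a,c} | deadlocked
LTS(Q): 5 reachable states
  n0 = rec X. b.b.c.b.0\{a,c} + c.X | -b-> n1, -c-> n0
  n1 = b.c.b.0\{a,c} | -b-> n2
  n2 = c.b.0\{a,c} | -c-> n3
  n3 = b.0\{a,c} | -b-> n4
  n4 = 0\{a,c} | deadlocked
Partition-refinement fixed point:
  B0 = {m0}
  B1 = {m2, n1}
  B2 = {m3, n2}
  B3 = {m4, n3}
  B4 = {m1, m5, n4}
  B5 = {n0}
m0 ∈ B0, n0 ∈ B5 → different blocks

NO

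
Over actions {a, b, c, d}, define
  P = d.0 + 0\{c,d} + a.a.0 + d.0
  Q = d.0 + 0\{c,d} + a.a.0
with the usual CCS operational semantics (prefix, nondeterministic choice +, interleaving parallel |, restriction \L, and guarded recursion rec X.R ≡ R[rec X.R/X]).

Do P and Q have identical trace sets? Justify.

YES

P's transition system — 3 states:
  p0 = d.0 + 0\{c,d} + a.a.0 + d.0 ⊢ --a--▸ p1, --d--▸ p2
  p1 = a.0 ⊢ --a--▸ p2
  p2 = 0 ⊢ (no moves)
Q's transition system — 3 states:
  q0 = d.0 + 0\{c,d} + a.a.0 ⊢ --a--▸ q1, --d--▸ q2
  q1 = a.0 ⊢ --a--▸ q2
  q2 = 0 ⊢ (no moves)
Bisimilarity quotient blocks:
  B0 = {p0, q0}
  B1 = {p2, q2}
  B2 = {p1, q1}
p0 ∈ B0, q0 ∈ B0 → same block
Bisimilar ⇒ trace-equivalent.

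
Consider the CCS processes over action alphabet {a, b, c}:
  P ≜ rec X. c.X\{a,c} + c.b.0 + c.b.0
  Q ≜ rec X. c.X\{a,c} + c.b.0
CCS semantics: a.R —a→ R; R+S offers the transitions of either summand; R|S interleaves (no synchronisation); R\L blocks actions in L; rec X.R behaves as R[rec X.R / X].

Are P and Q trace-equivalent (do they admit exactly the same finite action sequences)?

LTS(P): 4 reachable states
  p0 = rec X. c.X\{a,c} + c.b.0 + c.b.0 :: --c--▸ p1, --c--▸ p2
  p1 = (rec X. c.X\{a,c} + c.b.0 + c.b.0)\{a,c} :: deadlocked
  p2 = b.0 :: --b--▸ p3
  p3 = 0 :: deadlocked
LTS(Q): 4 reachable states
  q0 = rec X. c.X\{a,c} + c.b.0 :: --c--▸ q1, --c--▸ q2
  q1 = (rec X. c.X\{a,c} + c.b.0)\{a,c} :: deadlocked
  q2 = b.0 :: --b--▸ q3
  q3 = 0 :: deadlocked
Partition-refinement fixed point:
  B0 = {p0, q0}
  B1 = {p1, p3, q1, q3}
  B2 = {p2, q2}
p0 ∈ B0, q0 ∈ B0 → same block
Bisimilar ⇒ trace-equivalent.

YES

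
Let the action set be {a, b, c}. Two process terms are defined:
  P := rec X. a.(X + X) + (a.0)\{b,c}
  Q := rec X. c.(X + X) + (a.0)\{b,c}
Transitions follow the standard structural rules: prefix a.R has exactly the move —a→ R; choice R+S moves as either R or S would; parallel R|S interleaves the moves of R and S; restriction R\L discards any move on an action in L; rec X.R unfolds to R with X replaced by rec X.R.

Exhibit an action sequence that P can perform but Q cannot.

aa

Reachable graph of P (3 states):
  m0 = rec X. a.(X + X) + (a.0)\{b,c} → —a→ m1, —a→ m2
  m1 = (rec X. a.(X + X) + (a.0)\{b,c}) + (rec X. a.(X + X) + (a.0)\{b,c}) → —a→ m1, —a→ m2
  m2 = 0\{b,c} → deadlocked
Reachable graph of Q (3 states):
  n0 = rec X. c.(X + X) + (a.0)\{b,c} → —a→ n1, —c→ n2
  n1 = 0\{b,c} → deadlocked
  n2 = (rec X. c.(X + X) + (a.0)\{b,c}) + (rec X. c.(X + X) + (a.0)\{b,c}) → —a→ n1, —c→ n2
Executing aa from P (initial set {m0}):
  [1] a ⇒ {m1, m2}
  [2] a ⇒ {m1, m2}
  ✓ P
Executing aa from Q (initial set {n0}):
  [1] a ⇒ {n1}
  [2] a ⇒ no successor for Q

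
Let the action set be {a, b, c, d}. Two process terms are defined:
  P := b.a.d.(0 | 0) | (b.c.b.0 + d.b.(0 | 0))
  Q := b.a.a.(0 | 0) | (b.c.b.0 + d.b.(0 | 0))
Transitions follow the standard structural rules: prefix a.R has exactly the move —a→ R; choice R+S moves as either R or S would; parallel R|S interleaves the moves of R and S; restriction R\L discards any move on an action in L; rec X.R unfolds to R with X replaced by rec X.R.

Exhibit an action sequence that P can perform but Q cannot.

bbad

P's transition system — 24 states:
  u0 = b.a.d.(0 | 0) | (b.c.b.0 + d.b.(0 | 0)) has moves -b-> u1, -b-> u2, -d-> u3
  u1 = a.d.(0 | 0) | (b.c.b.0 + d.b.(0 | 0)) has moves -a-> u4, -b-> u5, -d-> u6
  u2 = b.a.d.(0 | 0) | c.b.0 has moves -b-> u5, -c-> u7
  u3 = b.a.d.(0 | 0) | b.(0 | 0) has moves -b-> u6, -b-> u8
  u4 = d.(0 | 0) | (b.c.b.0 + d.b.(0 | 0)) has moves -b-> u9, -d-> u10, -d-> u11
  u5 = a.d.(0 | 0) | c.b.0 has moves -a-> u9, -c-> u12
  u6 = a.d.(0 | 0) | b.(0 | 0) has moves -a-> u11, -b-> u13
  u7 = b.a.d.(0 | 0) | b.0 has moves -b-> u12, -b-> u14
  u8 = b.a.d.(0 | 0) | (0 | 0) has moves -b-> u13
  u9 = d.(0 | 0) | c.b.0 has moves -c-> u15, -d-> u16
  u10 = 0 | 0 | (b.c.b.0 + d.b.(0 | 0)) has moves -b-> u16, -d-> u17
  u11 = d.(0 | 0) | b.(0 | 0) has moves -b-> u18, -d-> u17
  u12 = a.d.(0 | 0) | b.0 has moves -a-> u15, -b-> u19
  u13 = a.d.(0 | 0) | (0 | 0) has moves -a-> u18
  u14 = b.a.d.(0 | 0) | 0 has moves -b-> u19
  u15 = d.(0 | 0) | b.0 has moves -b-> u20, -d-> u21
  u16 = 0 | 0 | c.b.0 has moves -c-> u21
  u17 = 0 | 0 | b.(0 | 0) has moves -b-> u22
  u18 = d.(0 | 0) | (0 | 0) has moves -d-> u22
  u19 = a.d.(0 | 0) | 0 has moves -a-> u20
  u20 = d.(0 | 0) | 0 has moves -d-> u23
  u21 = 0 | 0 | b.0 has moves -b-> u23
  u22 = 0 | 0 | (0 | 0) has moves (no moves)
  u23 = 0 | 0 | 0 has moves (no moves)
Q's transition system — 24 states:
  v0 = b.a.a.(0 | 0) | (b.c.b.0 + d.b.(0 | 0)) has moves -b-> v1, -b-> v2, -d-> v3
  v1 = a.a.(0 | 0) | (b.c.b.0 + d.b.(0 | 0)) has moves -a-> v4, -b-> v5, -d-> v6
  v2 = b.a.a.(0 | 0) | c.b.0 has moves -b-> v5, -c-> v7
  v3 = b.a.a.(0 | 0) | b.(0 | 0) has moves -b-> v6, -b-> v8
  v4 = a.(0 | 0) | (b.c.b.0 + d.b.(0 | 0)) has moves -a-> v9, -b-> v10, -d-> v11
  v5 = a.a.(0 | 0) | c.b.0 has moves -a-> v10, -c-> v12
  v6 = a.a.(0 | 0) | b.(0 | 0) has moves -a-> v11, -b-> v13
  v7 = b.a.a.(0 | 0) | b.0 has moves -b-> v12, -b-> v14
  v8 = b.a.a.(0 | 0) | (0 | 0) has moves -b-> v13
  v9 = 0 | 0 | (b.c.b.0 + d.b.(0 | 0)) has moves -b-> v15, -d-> v16
  v10 = a.(0 | 0) | c.b.0 has moves -a-> v15, -c-> v17
  v11 = a.(0 | 0) | b.(0 | 0) has moves -a-> v16, -b-> v18
  v12 = a.a.(0 | 0) | b.0 has moves -a-> v17, -b-> v19
  v13 = a.a.(0 | 0) | (0 | 0) has moves -a-> v18
  v14 = b.a.a.(0 | 0) | 0 has moves -b-> v19
  v15 = 0 | 0 | c.b.0 has moves -c-> v20
  v16 = 0 | 0 | b.(0 | 0) has moves -b-> v21
  v17 = a.(0 | 0) | b.0 has moves -a-> v20, -b-> v22
  v18 = a.(0 | 0) | (0 | 0) has moves -a-> v21
  v19 = a.a.(0 | 0) | 0 has moves -a-> v22
  v20 = 0 | 0 | b.0 has moves -b-> v23
  v21 = 0 | 0 | (0 | 0) has moves (no moves)
  v22 = a.(0 | 0) | 0 has moves -a-> v23
  v23 = 0 | 0 | 0 has moves (no moves)
Run σ = ⟨bbad⟩ on P: start {u0}
  after b @ step 1: {u1, u2}
  after b @ step 2: {u5}
  after a @ step 3: {u9}
  after d @ step 4: {u16}
  P completes σ.
Run σ = ⟨bbad⟩ on Q: start {v0}
  after b @ step 1: {v1, v2}
  after b @ step 2: {v5}
  after a @ step 3: {v10}
  after d @ step 4: ∅  — Q cannot continue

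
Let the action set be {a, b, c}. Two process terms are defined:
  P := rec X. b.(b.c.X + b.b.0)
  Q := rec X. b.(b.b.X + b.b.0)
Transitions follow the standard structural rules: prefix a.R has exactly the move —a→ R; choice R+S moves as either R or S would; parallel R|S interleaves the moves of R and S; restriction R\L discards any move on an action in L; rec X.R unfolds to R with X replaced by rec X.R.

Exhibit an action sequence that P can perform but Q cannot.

bbc

LTS(P): 5 reachable states
  s0 = rec X. b.(b.c.X + b.b.0) → =b=> s1
  s1 = b.c.(rec X. b.(b.c.X + b.b.0)) + b.b.0 → =b=> s2, =b=> s3
  s2 = b.0 → =b=> s4
  s3 = c.(rec X. b.(b.c.X + b.b.0)) → =c=> s0
  s4 = 0 → deadlocked
LTS(Q): 5 reachable states
  t0 = rec X. b.(b.b.X + b.b.0) → =b=> t1
  t1 = b.b.(rec X. b.(b.b.X + b.b.0)) + b.b.0 → =b=> t2, =b=> t3
  t2 = b.(rec X. b.(b.b.X + b.b.0)) → =b=> t0
  t3 = b.0 → =b=> t4
  t4 = 0 → deadlocked
Executing bbc from P (initial set {s0}):
  [1] b ⇒ {s1}
  [2] b ⇒ {s2, s3}
  [3] c ⇒ {s0}
  P completes σ.
Executing bbc from Q (initial set {t0}):
  [1] b ⇒ {t1}
  [2] b ⇒ {t2, t3}
  [3] c ⇒ ∅ (Q stuck)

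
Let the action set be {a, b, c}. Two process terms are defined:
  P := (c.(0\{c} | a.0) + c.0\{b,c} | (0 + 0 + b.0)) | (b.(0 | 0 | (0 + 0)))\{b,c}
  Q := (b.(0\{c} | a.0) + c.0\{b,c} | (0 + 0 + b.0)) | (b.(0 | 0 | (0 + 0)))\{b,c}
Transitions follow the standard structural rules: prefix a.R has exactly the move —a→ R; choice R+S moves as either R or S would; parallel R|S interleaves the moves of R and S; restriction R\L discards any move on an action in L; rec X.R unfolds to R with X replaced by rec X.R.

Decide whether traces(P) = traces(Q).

NO — witness ⟨ca⟩

P's transition system — 6 states:
  m0 = (c.(0\{c} | a.0) + c.0\{b,c} | (0 + 0 + b.0)) | (b.(0 | 0 | (0 + 0)))\{b,c} has moves =b=> m1, =c=> m2, =c=> m3
  m1 = c.0\{b,c} | 0 | (b.(0 | 0 | (0 + 0)))\{b,c} has moves =c=> m4
  m2 = 0\{b,c} | (0 + 0 + b.0) | (b.(0 | 0 | (0 + 0)))\{b,c} has moves =b=> m4
  m3 = 0\{c} | a.0 | (b.(0 | 0 | (0 + 0)))\{b,c} has moves =a=> m5
  m4 = 0\{b,c} | 0 | (b.(0 | 0 | (0 + 0)))\{b,c} has moves ·
  m5 = 0\{c} | 0 | (b.(0 | 0 | (0 + 0)))\{b,c} has moves ·
Q's transition system — 6 states:
  n0 = (b.(0\{c} | a.0) + c.0\{b,c} | (0 + 0 + b.0)) | (b.(0 | 0 | (0 + 0)))\{b,c} has moves =b=> n1, =b=> n2, =c=> n3
  n1 = 0\{c} | a.0 | (b.(0 | 0 | (0 + 0)))\{b,c} has moves =a=> n4
  n2 = c.0\{b,c} | 0 | (b.(0 | 0 | (0 + 0)))\{b,c} has moves =c=> n5
  n3 = 0\{b,c} | (0 + 0 + b.0) | (b.(0 | 0 | (0 + 0)))\{b,c} has moves =b=> n5
  n4 = 0\{c} | 0 | (b.(0 | 0 | (0 + 0)))\{b,c} has moves ·
  n5 = 0\{b,c} | 0 | (b.(0 | 0 | (0 + 0)))\{b,c} has moves ·
Run σ = ⟨ca⟩ on P: start {m0}
  [1] c ⇒ {m2, m3}
  [2] a ⇒ {m5}
  P completes σ.
Run σ = ⟨ca⟩ on Q: start {n0}
  [1] c ⇒ {n3}
  [2] a ⇒ ∅  — Q cannot continue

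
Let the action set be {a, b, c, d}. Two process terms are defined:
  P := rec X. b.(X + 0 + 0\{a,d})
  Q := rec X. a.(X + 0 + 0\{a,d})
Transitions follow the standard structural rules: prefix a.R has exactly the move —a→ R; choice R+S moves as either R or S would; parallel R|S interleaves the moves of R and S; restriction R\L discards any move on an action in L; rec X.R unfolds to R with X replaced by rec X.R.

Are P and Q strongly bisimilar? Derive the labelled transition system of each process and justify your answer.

NO

Reachable graph of P (2 states):
  s0 = rec X. b.(X + 0 + 0\{a,d}) has moves =b=> s1
  s1 = (rec X. b.(X + 0 + 0\{a,d})) + 0 + 0\{a,d} has moves =b=> s1
Reachable graph of Q (2 states):
  t0 = rec X. a.(X + 0 + 0\{a,d}) has moves =a=> t1
  t1 = (rec X. a.(X + 0 + 0\{a,d})) + 0 + 0\{a,d} has moves =a=> t1
Coarsest stable partition (strong bisimilarity classes):
  B0 = {s0, s1}
  B1 = {t0, t1}
s0 ∈ B0, t0 ∈ B1 → different blocks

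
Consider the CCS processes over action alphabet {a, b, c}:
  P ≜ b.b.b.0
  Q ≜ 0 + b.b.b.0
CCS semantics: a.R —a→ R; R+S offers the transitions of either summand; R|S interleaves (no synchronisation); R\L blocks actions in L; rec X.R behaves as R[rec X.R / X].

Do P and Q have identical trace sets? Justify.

traces(P) = traces(Q)

P's transition system — 4 states:
  p0 = b.b.b.0 → --b--▸ p1
  p1 = b.b.0 → --b--▸ p2
  p2 = b.0 → --b--▸ p3
  p3 = 0 → ∅
Q's transition system — 4 states:
  q0 = 0 + b.b.b.0 → --b--▸ q1
  q1 = b.b.0 → --b--▸ q2
  q2 = b.0 → --b--▸ q3
  q3 = 0 → ∅
Partition-refinement fixed point:
  B0 = {p0, q0}
  B1 = {p1, q1}
  B2 = {p2, q2}
  B3 = {p3, q3}
p0 ∈ B0, q0 ∈ B0 → same block
Bisimilar ⇒ trace-equivalent.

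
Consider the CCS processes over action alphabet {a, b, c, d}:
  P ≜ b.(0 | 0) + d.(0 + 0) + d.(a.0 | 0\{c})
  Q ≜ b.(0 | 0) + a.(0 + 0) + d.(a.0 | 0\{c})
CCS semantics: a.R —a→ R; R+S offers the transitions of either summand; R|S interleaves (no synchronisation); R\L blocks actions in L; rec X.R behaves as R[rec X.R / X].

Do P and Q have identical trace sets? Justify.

trace-distinct — witness ⟨a⟩

LTS(P): 5 reachable states
  s0 = b.(0 | 0) + d.(0 + 0) + d.(a.0 | 0\{c}) → -b-> s1, -d-> s2, -d-> s3
  s1 = 0 | 0 → stopped
  s2 = 0 + 0 → stopped
  s3 = a.0 | 0\{c} → -a-> s4
  s4 = 0 | 0\{c} → stopped
LTS(Q): 5 reachable states
  t0 = b.(0 | 0) + a.(0 + 0) + d.(a.0 | 0\{c}) → -a-> t1, -b-> t2, -d-> t3
  t1 = 0 + 0 → stopped
  t2 = 0 | 0 → stopped
  t3 = a.0 | 0\{c} → -a-> t4
  t4 = 0 | 0\{c} → stopped
Trace ⟨a⟩ through Q, begin at {t0}:
  [1] a ⇒ {t1}
  — Q admits the full trace.
Trace ⟨a⟩ through P, begin at {s0}:
  [1] a ⇒ ∅ (P stuck)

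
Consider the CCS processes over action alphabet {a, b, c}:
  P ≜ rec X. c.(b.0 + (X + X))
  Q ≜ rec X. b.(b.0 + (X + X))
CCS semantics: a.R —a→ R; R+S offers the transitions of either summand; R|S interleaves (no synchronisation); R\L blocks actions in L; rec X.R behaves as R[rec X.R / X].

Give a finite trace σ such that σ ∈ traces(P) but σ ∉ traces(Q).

c

LTS(P): 3 reachable states
  s0 = rec X. c.(b.0 + (X + X)) has moves —c→ s1
  s1 = b.0 + ((rec X. c.(b.0 + (X + X))) + (rec X. c.(b.0 + (X + X)))) has moves —b→ s2, —c→ s1
  s2 = 0 has moves deadlocked
LTS(Q): 3 reachable states
  t0 = rec X. b.(b.0 + (X + X)) has moves —b→ t1
  t1 = b.0 + ((rec X. b.(b.0 + (X + X))) + (rec X. b.(b.0 + (X + X)))) has moves —b→ t1, —b→ t2
  t2 = 0 has moves deadlocked
Trace ⟨c⟩ through P, begin at {s0}:
  step 1 (c): {s1}
  ✓ P
Trace ⟨c⟩ through Q, begin at {t0}:
  step 1 (c): ∅ (Q stuck)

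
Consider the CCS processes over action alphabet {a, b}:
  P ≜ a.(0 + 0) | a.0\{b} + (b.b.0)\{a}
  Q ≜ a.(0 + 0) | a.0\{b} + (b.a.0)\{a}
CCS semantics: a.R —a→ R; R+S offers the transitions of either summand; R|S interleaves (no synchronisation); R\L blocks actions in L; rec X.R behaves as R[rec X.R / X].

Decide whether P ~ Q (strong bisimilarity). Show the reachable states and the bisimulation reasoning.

LTS(P): 6 reachable states
  s0 = a.(0 + 0) | a.0\{b} + (b.b.0)\{a} ⊢ =a=> s1, =a=> s2, =b=> s3
  s1 = (0 + 0) | a.0\{b} ⊢ =a=> s4
  s2 = a.(0 + 0) | 0\{b} ⊢ =a=> s4
  s3 = (b.0)\{a} ⊢ =b=> s5
  s4 = (0 + 0) | 0\{b} ⊢ stopped
  s5 = 0\{a} ⊢ stopped
LTS(Q): 5 reachable states
  t0 = a.(0 + 0) | a.0\{b} + (b.a.0)\{a} ⊢ =a=> t1, =a=> t2, =b=> t3
  t1 = (0 + 0) | a.0\{b} ⊢ =a=> t4
  t2 = a.(0 + 0) | 0\{b} ⊢ =a=> t4
  t3 = (a.0)\{a} ⊢ stopped
  t4 = (0 + 0) | 0\{b} ⊢ stopped
Coarsest stable partition (strong bisimilarity classes):
  B0 = {s0}
  B1 = {s1, s2, t1, t2}
  B2 = {s4, s5, t3, t4}
  B3 = {s3}
  B4 = {t0}
s0 ∈ B0, t0 ∈ B4 → different blocks

NO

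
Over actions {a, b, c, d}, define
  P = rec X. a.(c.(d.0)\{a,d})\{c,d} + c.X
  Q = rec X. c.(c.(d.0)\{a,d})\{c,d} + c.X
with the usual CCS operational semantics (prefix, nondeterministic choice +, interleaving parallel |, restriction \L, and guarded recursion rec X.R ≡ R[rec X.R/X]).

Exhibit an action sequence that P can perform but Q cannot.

a

LTS(P): 2 reachable states
  u0 = rec X. a.(c.(d.0)\{a,d})\{c,d} + c.X ⊢ --a--▸ u1, --c--▸ u0
  u1 = (c.(d.0)\{a,d})\{c,d} ⊢ stopped
LTS(Q): 2 reachable states
  v0 = rec X. c.(c.(d.0)\{a,d})\{c,d} + c.X ⊢ --c--▸ v0, --c--▸ v1
  v1 = (c.(d.0)\{a,d})\{c,d} ⊢ stopped
Trace ⟨a⟩ through P, begin at {u0}:
  step 1 (a): {u1}
  ✓ P
Trace ⟨a⟩ through Q, begin at {v0}:
  step 1 (a): ∅  — Q cannot continue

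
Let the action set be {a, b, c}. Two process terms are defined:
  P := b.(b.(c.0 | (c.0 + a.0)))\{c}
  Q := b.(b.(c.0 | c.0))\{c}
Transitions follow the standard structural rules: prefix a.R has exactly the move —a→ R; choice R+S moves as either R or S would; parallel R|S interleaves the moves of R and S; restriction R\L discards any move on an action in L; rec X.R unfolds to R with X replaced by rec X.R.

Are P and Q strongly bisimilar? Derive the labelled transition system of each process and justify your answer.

LTS(P): 4 reachable states
  m0 = b.(b.(c.0 | (c.0 + a.0)))\{c} ⊢ ··b··> m1
  m1 = (b.(c.0 | (c.0 + a.0)))\{c} ⊢ ··b··> m2
  m2 = (c.0 | (c.0 + a.0))\{c} ⊢ ··a··> m3
  m3 = (c.0 | 0)\{c} ⊢ ·
LTS(Q): 3 reachable states
  n0 = b.(b.(c.0 | c.0))\{c} ⊢ ··b··> n1
  n1 = (b.(c.0 | c.0))\{c} ⊢ ··b··> n2
  n2 = (c.0 | c.0)\{c} ⊢ ·
Coarsest stable partition (strong bisimilarity classes):
  B0 = {m0}
  B1 = {m1}
  B2 = {m2}
  B3 = {m3, n2}
  B4 = {n0}
  B5 = {n1}
m0 ∈ B0, n0 ∈ B4 → different blocks

NO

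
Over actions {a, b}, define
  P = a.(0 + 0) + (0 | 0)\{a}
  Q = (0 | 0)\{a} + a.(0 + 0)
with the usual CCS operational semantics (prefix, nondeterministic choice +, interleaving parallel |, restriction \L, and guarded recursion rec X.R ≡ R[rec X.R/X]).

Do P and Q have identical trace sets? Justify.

traces(P) = traces(Q)

Reachable graph of P (2 states):
  m0 = a.(0 + 0) + (0 | 0)\{a} :: -a-> m1
  m1 = 0 + 0 :: (no moves)
Reachable graph of Q (2 states):
  n0 = (0 | 0)\{a} + a.(0 + 0) :: -a-> n1
  n1 = 0 + 0 :: (no moves)
Partition-refinement fixed point:
  B0 = {m0, n0}
  B1 = {m1, n1}
m0 ∈ B0, n0 ∈ B0 → same block
Bisimilar ⇒ trace-equivalent.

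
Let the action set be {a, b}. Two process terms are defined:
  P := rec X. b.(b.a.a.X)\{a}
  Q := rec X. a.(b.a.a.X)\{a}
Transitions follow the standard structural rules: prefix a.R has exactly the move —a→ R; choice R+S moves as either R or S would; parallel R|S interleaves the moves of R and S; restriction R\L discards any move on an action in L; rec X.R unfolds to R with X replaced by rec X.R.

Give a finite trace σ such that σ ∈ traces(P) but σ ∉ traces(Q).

LTS(P): 3 reachable states
  s0 = rec X. b.(b.a.a.X)\{a} has moves —b→ s1
  s1 = (b.a.a.(rec X. b.(b.a.a.X)\{a}))\{a} has moves —b→ s2
  s2 = (a.a.(rec X. b.(b.a.a.X)\{a}))\{a} has moves (no moves)
LTS(Q): 3 reachable states
  t0 = rec X. a.(b.a.a.X)\{a} has moves —a→ t1
  t1 = (b.a.a.(rec X. a.(b.a.a.X)\{a}))\{a} has moves —b→ t2
  t2 = (a.a.(rec X. a.(b.a.a.X)\{a}))\{a} has moves (no moves)
Trace ⟨b⟩ through P, begin at {s0}:
  after b @ step 1: {s1}
  P completes σ.
Trace ⟨b⟩ through Q, begin at {t0}:
  after b @ step 1: no successor for Q

b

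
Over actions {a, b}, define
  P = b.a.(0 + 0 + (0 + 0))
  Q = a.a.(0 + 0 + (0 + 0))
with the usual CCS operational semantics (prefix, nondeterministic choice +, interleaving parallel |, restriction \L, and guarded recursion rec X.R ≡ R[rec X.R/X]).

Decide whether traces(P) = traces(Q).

P's transition system — 3 states:
  u0 = b.a.(0 + 0 + (0 + 0)) | —b→ u1
  u1 = a.(0 + 0 + (0 + 0)) | —a→ u2
  u2 = 0 + 0 + (0 + 0) | ∅
Q's transition system — 3 states:
  v0 = a.a.(0 + 0 + (0 + 0)) | —a→ v1
  v1 = a.(0 + 0 + (0 + 0)) | —a→ v2
  v2 = 0 + 0 + (0 + 0) | ∅
Executing b from P (initial set {u0}):
  after b @ step 1: {u1}
  ✓ P
Executing b from Q (initial set {v0}):
  after b @ step 1: no successor for Q

trace-distinct — witness ⟨b⟩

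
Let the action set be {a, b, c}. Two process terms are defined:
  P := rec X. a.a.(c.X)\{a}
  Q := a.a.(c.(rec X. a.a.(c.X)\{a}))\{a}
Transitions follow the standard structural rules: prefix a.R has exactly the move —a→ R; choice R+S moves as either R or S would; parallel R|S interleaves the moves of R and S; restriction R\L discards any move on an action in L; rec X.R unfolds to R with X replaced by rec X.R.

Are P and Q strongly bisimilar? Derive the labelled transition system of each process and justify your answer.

YES

LTS(P): 4 reachable states
  m0 = rec X. a.a.(c.X)\{a} | —a→ m1
  m1 = a.(c.(rec X. a.a.(c.X)\{a}))\{a} | —a→ m2
  m2 = (c.(rec X. a.a.(c.X)\{a}))\{a} | —c→ m3
  m3 = (rec X. a.a.(c.X)\{a})\{a} | deadlocked
LTS(Q): 4 reachable states
  n0 = a.a.(c.(rec X. a.a.(c.X)\{a}))\{a} | —a→ n1
  n1 = a.(c.(rec X. a.a.(c.X)\{a}))\{a} | —a→ n2
  n2 = (c.(rec X. a.a.(c.X)\{a}))\{a} | —c→ n3
  n3 = (rec X. a.a.(c.X)\{a})\{a} | deadlocked
Bisimilarity quotient blocks:
  B0 = {m0, n0}
  B1 = {m1, n1}
  B2 = {m2, n2}
  B3 = {m3, n3}
m0 ∈ B0, n0 ∈ B0 → same block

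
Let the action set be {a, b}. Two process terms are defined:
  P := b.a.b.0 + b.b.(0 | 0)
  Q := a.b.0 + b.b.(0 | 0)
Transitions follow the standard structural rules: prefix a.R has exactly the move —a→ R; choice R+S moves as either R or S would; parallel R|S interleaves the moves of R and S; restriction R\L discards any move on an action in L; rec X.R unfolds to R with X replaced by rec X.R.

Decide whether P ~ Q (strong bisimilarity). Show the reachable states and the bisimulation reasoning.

P ≁ Q

Reachable graph of P (6 states):
  m0 = b.a.b.0 + b.b.(0 | 0) | —b→ m1, —b→ m2
  m1 = a.b.0 | —a→ m3
  m2 = b.(0 | 0) | —b→ m4
  m3 = b.0 | —b→ m5
  m4 = 0 | 0 | ·
  m5 = 0 | ·
Reachable graph of Q (5 states):
  n0 = a.b.0 + b.b.(0 | 0) | —a→ n1, —b→ n2
  n1 = b.0 | —b→ n3
  n2 = b.(0 | 0) | —b→ n4
  n3 = 0 | ·
  n4 = 0 | 0 | ·
Bisimilarity quotient blocks:
  B0 = {m0}
  B1 = {m2, m3, n1, n2}
  B2 = {m4, m5, n3, n4}
  B3 = {m1}
  B4 = {n0}
m0 ∈ B0, n0 ∈ B4 → different blocks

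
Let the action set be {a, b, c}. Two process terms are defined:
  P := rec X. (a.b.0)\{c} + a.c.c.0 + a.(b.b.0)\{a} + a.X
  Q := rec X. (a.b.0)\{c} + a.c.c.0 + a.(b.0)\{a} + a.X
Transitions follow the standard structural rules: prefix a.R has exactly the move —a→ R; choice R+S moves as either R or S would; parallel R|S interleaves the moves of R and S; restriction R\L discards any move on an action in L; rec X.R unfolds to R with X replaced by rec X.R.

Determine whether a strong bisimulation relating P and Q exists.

NO

LTS(P): 9 reachable states
  s0 = rec X. (a.b.0)\{c} + a.c.c.0 + a.(b.b.0)\{a} + a.X :: --a--▸ s0, --a--▸ s1, --a--▸ s2, --a--▸ s3
  s1 = (b.0)\{c} :: --b--▸ s4
  s2 = (b.b.0)\{a} :: --b--▸ s5
  s3 = c.c.0 :: --c--▸ s6
  s4 = 0\{c} :: ·
  s5 = (b.0)\{a} :: --b--▸ s7
  s6 = c.0 :: --c--▸ s8
  s7 = 0\{a} :: ·
  s8 = 0 :: ·
LTS(Q): 8 reachable states
  t0 = rec X. (a.b.0)\{c} + a.c.c.0 + a.(b.0)\{a} + a.X :: --a--▸ t0, --a--▸ t1, --a--▸ t2, --a--▸ t3
  t1 = (b.0)\{a} :: --b--▸ t4
  t2 = (b.0)\{c} :: --b--▸ t5
  t3 = c.c.0 :: --c--▸ t6
  t4 = 0\{a} :: ·
  t5 = 0\{c} :: ·
  t6 = c.0 :: --c--▸ t7
  t7 = 0 :: ·
Bisimilarity quotient blocks:
  B0 = {s0}
  B1 = {s3, t3}
  B2 = {s6, t6}
  B3 = {s4, s7, s8, t4, t5, t7}
  B4 = {s2}
  B5 = {s1, s5, t1, t2}
  B6 = {t0}
s0 ∈ B0, t0 ∈ B6 → different blocks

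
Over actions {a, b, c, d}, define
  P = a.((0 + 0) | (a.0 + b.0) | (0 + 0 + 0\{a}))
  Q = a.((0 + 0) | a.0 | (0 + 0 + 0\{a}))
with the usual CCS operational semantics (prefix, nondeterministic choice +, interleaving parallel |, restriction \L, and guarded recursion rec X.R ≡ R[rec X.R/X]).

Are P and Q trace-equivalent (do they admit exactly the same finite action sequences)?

NO — witness ⟨ab⟩

Reachable graph of P (3 states):
  s0 = a.((0 + 0) | (a.0 + b.0) | (0 + 0 + 0\{a})) ⊢ ··a··> s1
  s1 = (0 + 0) | (a.0 + b.0) | (0 + 0 + 0\{a}) ⊢ ··a··> s2, ··b··> s2
  s2 = (0 + 0) | 0 | (0 + 0 + 0\{a}) ⊢ ∅
Reachable graph of Q (3 states):
  t0 = a.((0 + 0) | a.0 | (0 + 0 + 0\{a})) ⊢ ··a··> t1
  t1 = (0 + 0) | a.0 | (0 + 0 + 0\{a}) ⊢ ··a··> t2
  t2 = (0 + 0) | 0 | (0 + 0 + 0\{a}) ⊢ ∅
Run σ = ⟨ab⟩ on P: start {s0}
  after a @ step 1: {s1}
  after b @ step 2: {s2}
  — P admits the full trace.
Run σ = ⟨ab⟩ on Q: start {t0}
  after a @ step 1: {t1}
  after b @ step 2: ∅  — Q cannot continue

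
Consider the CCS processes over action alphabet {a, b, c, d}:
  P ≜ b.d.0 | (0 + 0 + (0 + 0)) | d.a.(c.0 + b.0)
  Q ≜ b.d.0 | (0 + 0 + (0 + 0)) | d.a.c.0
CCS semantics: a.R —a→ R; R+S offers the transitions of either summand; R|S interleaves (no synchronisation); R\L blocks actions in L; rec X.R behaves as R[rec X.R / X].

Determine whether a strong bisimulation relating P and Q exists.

Reachable graph of P (12 states):
  m0 = b.d.0 | (0 + 0 + (0 + 0)) | d.a.(c.0 + b.0) → -b-> m1, -d-> m2
  m1 = d.0 | (0 + 0 + (0 + 0)) | d.a.(c.0 + b.0) → -d-> m3, -d-> m4
  m2 = b.d.0 | (0 + 0 + (0 + 0)) | a.(c.0 + b.0) → -a-> m5, -b-> m4
  m3 = 0 | (0 + 0 + (0 + 0)) | d.a.(c.0 + b.0) → -d-> m6
  m4 = d.0 | (0 + 0 + (0 + 0)) | a.(c.0 + b.0) → -a-> m7, -d-> m6
  m5 = b.d.0 | (0 + 0 + (0 + 0)) | (c.0 + b.0) → -b-> m7, -b-> m8, -c-> m8
  m6 = 0 | (0 + 0 + (0 + 0)) | a.(c.0 + b.0) → -a-> m9
  m7 = d.0 | (0 + 0 + (0 + 0)) | (c.0 + b.0) → -b-> m10, -c-> m10, -d-> m9
  m8 = b.d.0 | (0 + 0 + (0 + 0)) | 0 → -b-> m10
  m9 = 0 | (0 + 0 + (0 + 0)) | (c.0 + b.0) → -b-> m11, -c-> m11
  m10 = d.0 | (0 + 0 + (0 + 0)) | 0 → -d-> m11
  m11 = 0 | (0 + 0 + (0 + 0)) | 0 → ·
Reachable graph of Q (12 states):
  n0 = b.d.0 | (0 + 0 + (0 + 0)) | d.a.c.0 → -b-> n1, -d-> n2
  n1 = d.0 | (0 + 0 + (0 + 0)) | d.a.c.0 → -d-> n3, -d-> n4
  n2 = b.d.0 | (0 + 0 + (0 + 0)) | a.c.0 → -a-> n5, -b-> n4
  n3 = 0 | (0 + 0 + (0 + 0)) | d.a.c.0 → -d-> n6
  n4 = d.0 | (0 + 0 + (0 + 0)) | a.c.0 → -a-> n7, -d-> n6
  n5 = b.d.0 | (0 + 0 + (0 + 0)) | c.0 → -b-> n7, -c-> n8
  n6 = 0 | (0 + 0 + (0 + 0)) | a.c.0 → -a-> n9
  n7 = d.0 | (0 + 0 + (0 + 0)) | c.0 → -c-> n10, -d-> n9
  n8 = b.d.0 | (0 + 0 + (0 + 0)) | 0 → -b-> n10
  n9 = 0 | (0 + 0 + (0 + 0)) | c.0 → -c-> n11
  n10 = d.0 | (0 + 0 + (0 + 0)) | 0 → -d-> n11
  n11 = 0 | (0 + 0 + (0 + 0)) | 0 → ·
Partition-refinement fixed point:
  B0 = {m0}
  B1 = {m1}
  B2 = {m4}
  B3 = {m6}
  B4 = {m9}
  B5 = {m11, n11}
  B6 = {m7}
  B7 = {m10, n10}
  B8 = {m3}
  B9 = {m2}
  B10 = {m5}
  B11 = {m8, n8}
  B12 = {n0}
  B13 = {n1}
  B14 = {n3}
  B15 = {n6}
  B16 = {n9}
  B17 = {n4}
  B18 = {n7}
  B19 = {n2}
  B20 = {n5}
m0 ∈ B0, n0 ∈ B12 → different blocks

NO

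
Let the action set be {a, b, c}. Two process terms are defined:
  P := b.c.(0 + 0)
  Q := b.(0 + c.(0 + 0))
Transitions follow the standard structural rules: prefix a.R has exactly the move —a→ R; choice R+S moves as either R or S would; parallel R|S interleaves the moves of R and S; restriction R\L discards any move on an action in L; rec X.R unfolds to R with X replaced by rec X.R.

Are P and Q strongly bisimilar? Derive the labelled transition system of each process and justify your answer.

YES

Reachable graph of P (3 states):
  p0 = b.c.(0 + 0) has moves -b-> p1
  p1 = c.(0 + 0) has moves -c-> p2
  p2 = 0 + 0 has moves (no moves)
Reachable graph of Q (3 states):
  q0 = b.(0 + c.(0 + 0)) has moves -b-> q1
  q1 = 0 + c.(0 + 0) has moves -c-> q2
  q2 = 0 + 0 has moves (no moves)
Partition-refinement fixed point:
  B0 = {p0, q0}
  B1 = {p1, q1}
  B2 = {p2, q2}
p0 ∈ B0, q0 ∈ B0 → same block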